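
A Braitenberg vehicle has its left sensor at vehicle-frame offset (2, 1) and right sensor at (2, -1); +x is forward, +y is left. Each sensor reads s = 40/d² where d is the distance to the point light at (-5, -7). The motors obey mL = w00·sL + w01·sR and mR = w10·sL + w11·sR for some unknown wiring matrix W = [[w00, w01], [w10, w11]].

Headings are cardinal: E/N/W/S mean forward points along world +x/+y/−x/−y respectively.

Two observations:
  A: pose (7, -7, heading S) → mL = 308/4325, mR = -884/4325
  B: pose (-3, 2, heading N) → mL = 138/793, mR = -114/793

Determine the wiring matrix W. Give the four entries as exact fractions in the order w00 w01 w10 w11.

obs A: pose=(7,-7,S) → sL=40/173, sR=8/25, mL=308/4325, mR=-884/4325
obs B: pose=(-3,2,N) → sL=20/61, sR=4/13, mL=138/793, mR=-114/793
sensor matrix S = [[40/173, 8/25], [20/61, 4/13]]; det S = -23168/685945
solve [mL_A; mL_B] = S·[w00; w01] and [mR_A; mR_B] = S·[w10; w11]:
  w00 = 1, w01 = -1/2, w10 = 1/2, w11 = -1

1 -1/2 1/2 -1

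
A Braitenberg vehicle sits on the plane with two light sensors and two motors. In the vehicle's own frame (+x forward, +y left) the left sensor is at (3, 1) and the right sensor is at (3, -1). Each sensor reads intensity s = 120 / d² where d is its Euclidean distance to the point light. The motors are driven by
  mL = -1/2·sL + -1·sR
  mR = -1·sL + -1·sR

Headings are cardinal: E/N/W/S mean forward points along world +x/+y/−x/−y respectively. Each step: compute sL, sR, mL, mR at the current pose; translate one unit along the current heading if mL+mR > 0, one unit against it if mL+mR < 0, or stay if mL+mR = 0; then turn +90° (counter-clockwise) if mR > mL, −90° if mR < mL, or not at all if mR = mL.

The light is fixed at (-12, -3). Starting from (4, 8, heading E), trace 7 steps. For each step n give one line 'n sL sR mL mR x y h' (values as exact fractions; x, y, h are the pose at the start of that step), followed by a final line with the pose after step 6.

n=0: pose=(4,8,E); sL=24/101, sR=120/461; mL=-17652/46561, mR=-23184/46561; mL+mR=-40836/46561 → advance -1; mR−mL=-12/101 → turn -1·90°
n=1: pose=(3,8,S); sL=3/8, sR=6/13; mL=-135/208, mR=-87/104; mL+mR=-309/208 → advance -1; mR−mL=-3/16 → turn -1·90°
n=2: pose=(3,9,W); sL=24/53, sR=120/313; mL=-10116/16589, mR=-13872/16589; mL+mR=-23988/16589 → advance -1; mR−mL=-12/53 → turn -1·90°
n=3: pose=(4,9,N); sL=4/15, sR=60/257; mL=-1414/3855, mR=-1928/3855; mL+mR=-1114/1285 → advance -1; mR−mL=-2/15 → turn -1·90°
n=4: pose=(4,8,E); sL=24/101, sR=120/461; mL=-17652/46561, mR=-23184/46561; mL+mR=-40836/46561 → advance -1; mR−mL=-12/101 → turn -1·90°
n=5: pose=(3,8,S); sL=3/8, sR=6/13; mL=-135/208, mR=-87/104; mL+mR=-309/208 → advance -1; mR−mL=-3/16 → turn -1·90°
n=6: pose=(3,9,W); sL=24/53, sR=120/313; mL=-10116/16589, mR=-13872/16589; mL+mR=-23988/16589 → advance -1; mR−mL=-12/53 → turn -1·90°

0 24/101 120/461 -17652/46561 -23184/46561 4 8 E
1 3/8 6/13 -135/208 -87/104 3 8 S
2 24/53 120/313 -10116/16589 -13872/16589 3 9 W
3 4/15 60/257 -1414/3855 -1928/3855 4 9 N
4 24/101 120/461 -17652/46561 -23184/46561 4 8 E
5 3/8 6/13 -135/208 -87/104 3 8 S
6 24/53 120/313 -10116/16589 -13872/16589 3 9 W
final 4 9 N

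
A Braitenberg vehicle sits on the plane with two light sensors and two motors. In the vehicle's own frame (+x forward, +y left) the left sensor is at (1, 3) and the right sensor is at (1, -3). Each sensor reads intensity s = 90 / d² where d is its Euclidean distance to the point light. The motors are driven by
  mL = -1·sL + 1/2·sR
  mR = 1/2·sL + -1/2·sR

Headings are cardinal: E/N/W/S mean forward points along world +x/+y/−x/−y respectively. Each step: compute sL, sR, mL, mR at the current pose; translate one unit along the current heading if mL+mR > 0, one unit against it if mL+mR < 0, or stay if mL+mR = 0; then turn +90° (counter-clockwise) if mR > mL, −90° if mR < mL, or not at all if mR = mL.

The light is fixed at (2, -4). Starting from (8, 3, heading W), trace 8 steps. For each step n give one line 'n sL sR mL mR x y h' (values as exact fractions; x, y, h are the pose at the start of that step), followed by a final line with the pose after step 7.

n=0: pose=(8,3,W); sL=90/41, sR=18/25; mL=-1881/1025, mR=756/1025; mL+mR=-45/41 → advance -1; mR−mL=2637/1025 → turn +1·90°
n=1: pose=(9,3,S); sL=45/68, sR=45/26; mL=45/221, mR=-945/1768; mL+mR=-45/136 → advance -1; mR−mL=-1305/1768 → turn -1·90°
n=2: pose=(9,4,W); sL=90/61, sR=90/157; mL=-11385/9577, mR=4320/9577; mL+mR=-45/61 → advance -1; mR−mL=15705/9577 → turn +1·90°
n=3: pose=(10,4,S); sL=9/17, sR=45/37; mL=99/1258, mR=-216/629; mL+mR=-9/34 → advance -1; mR−mL=-531/1258 → turn -1·90°
n=4: pose=(10,5,W); sL=18/17, sR=90/193; mL=-2709/3281, mR=972/3281; mL+mR=-9/17 → advance -1; mR−mL=3681/3281 → turn +1·90°
n=5: pose=(11,5,S); sL=45/104, sR=9/10; mL=9/520, mR=-243/1040; mL+mR=-45/208 → advance -1; mR−mL=-261/1040 → turn -1·90°
n=6: pose=(11,6,W); sL=90/113, sR=90/233; mL=-15885/26329, mR=5400/26329; mL+mR=-45/113 → advance -1; mR−mL=21285/26329 → turn +1·90°
n=7: pose=(12,6,S); sL=9/25, sR=9/13; mL=-9/650, mR=-54/325; mL+mR=-9/50 → advance -1; mR−mL=-99/650 → turn -1·90°

0 90/41 18/25 -1881/1025 756/1025 8 3 W
1 45/68 45/26 45/221 -945/1768 9 3 S
2 90/61 90/157 -11385/9577 4320/9577 9 4 W
3 9/17 45/37 99/1258 -216/629 10 4 S
4 18/17 90/193 -2709/3281 972/3281 10 5 W
5 45/104 9/10 9/520 -243/1040 11 5 S
6 90/113 90/233 -15885/26329 5400/26329 11 6 W
7 9/25 9/13 -9/650 -54/325 12 6 S
final 12 7 W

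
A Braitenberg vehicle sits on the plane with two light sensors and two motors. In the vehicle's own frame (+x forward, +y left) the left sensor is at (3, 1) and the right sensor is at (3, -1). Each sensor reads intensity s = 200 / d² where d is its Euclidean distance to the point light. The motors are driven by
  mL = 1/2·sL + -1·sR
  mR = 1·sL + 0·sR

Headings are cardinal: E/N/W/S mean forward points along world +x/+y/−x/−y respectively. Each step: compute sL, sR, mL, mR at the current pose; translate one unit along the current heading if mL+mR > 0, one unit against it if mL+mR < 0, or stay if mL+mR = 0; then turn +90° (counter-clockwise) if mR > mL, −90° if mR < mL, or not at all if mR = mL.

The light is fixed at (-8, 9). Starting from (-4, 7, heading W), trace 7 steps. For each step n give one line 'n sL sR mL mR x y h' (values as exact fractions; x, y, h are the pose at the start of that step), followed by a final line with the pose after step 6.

0 20 100 -90 20 -4 7 W
1 200/61 200/41 -8100/2501 200/61 -3 7 S
2 50/17 5/2 -35/34 50/17 -3 6 E
3 8 200/49 -4/49 8 -2 6 N
4 100/9 20 -130/9 100/9 -2 7 W
5 200/89 200/61 -11700/5429 200/89 -1 7 S
6 25/13 50/29 -575/754 25/13 -1 6 E
final 0 6 N

n=0: pose=(-4,7,W); sL=20, sR=100; mL=-90, mR=20; mL+mR=-70 → advance -1; mR−mL=110 → turn +1·90°
n=1: pose=(-3,7,S); sL=200/61, sR=200/41; mL=-8100/2501, mR=200/61; mL+mR=100/2501 → advance +1; mR−mL=16300/2501 → turn +1·90°
n=2: pose=(-3,6,E); sL=50/17, sR=5/2; mL=-35/34, mR=50/17; mL+mR=65/34 → advance +1; mR−mL=135/34 → turn +1·90°
n=3: pose=(-2,6,N); sL=8, sR=200/49; mL=-4/49, mR=8; mL+mR=388/49 → advance +1; mR−mL=396/49 → turn +1·90°
n=4: pose=(-2,7,W); sL=100/9, sR=20; mL=-130/9, mR=100/9; mL+mR=-10/3 → advance -1; mR−mL=230/9 → turn +1·90°
n=5: pose=(-1,7,S); sL=200/89, sR=200/61; mL=-11700/5429, mR=200/89; mL+mR=500/5429 → advance +1; mR−mL=23900/5429 → turn +1·90°
n=6: pose=(-1,6,E); sL=25/13, sR=50/29; mL=-575/754, mR=25/13; mL+mR=875/754 → advance +1; mR−mL=2025/754 → turn +1·90°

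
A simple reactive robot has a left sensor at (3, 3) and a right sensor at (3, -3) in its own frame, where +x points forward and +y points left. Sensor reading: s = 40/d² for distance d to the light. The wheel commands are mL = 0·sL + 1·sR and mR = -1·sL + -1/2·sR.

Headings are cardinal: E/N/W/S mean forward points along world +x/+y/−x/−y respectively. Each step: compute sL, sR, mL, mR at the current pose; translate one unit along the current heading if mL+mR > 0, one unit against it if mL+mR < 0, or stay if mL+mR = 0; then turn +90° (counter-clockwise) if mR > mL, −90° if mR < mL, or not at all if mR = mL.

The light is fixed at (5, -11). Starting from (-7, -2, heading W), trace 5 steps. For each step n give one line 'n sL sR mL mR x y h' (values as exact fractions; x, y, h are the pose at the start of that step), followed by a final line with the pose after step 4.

0 40/261 40/369 40/369 -740/3567 -7 -2 W
1 2/17 5/26 5/26 -189/884 -6 -2 N
2 8/37 40/89 40/89 -1452/3293 -6 -3 E
3 20/37 20/97 20/97 -2310/3589 -5 -3 S
4 8/41 40/313 40/313 -3324/12833 -5 -2 W
final -4 -2 N

n=0: pose=(-7,-2,W); sL=40/261, sR=40/369; mL=40/369, mR=-740/3567; mL+mR=-1060/10701 → advance -1; mR−mL=-3380/10701 → turn -1·90°
n=1: pose=(-6,-2,N); sL=2/17, sR=5/26; mL=5/26, mR=-189/884; mL+mR=-19/884 → advance -1; mR−mL=-359/884 → turn -1·90°
n=2: pose=(-6,-3,E); sL=8/37, sR=40/89; mL=40/89, mR=-1452/3293; mL+mR=28/3293 → advance +1; mR−mL=-2932/3293 → turn -1·90°
n=3: pose=(-5,-3,S); sL=20/37, sR=20/97; mL=20/97, mR=-2310/3589; mL+mR=-1570/3589 → advance -1; mR−mL=-3050/3589 → turn -1·90°
n=4: pose=(-5,-2,W); sL=8/41, sR=40/313; mL=40/313, mR=-3324/12833; mL+mR=-1684/12833 → advance -1; mR−mL=-4964/12833 → turn -1·90°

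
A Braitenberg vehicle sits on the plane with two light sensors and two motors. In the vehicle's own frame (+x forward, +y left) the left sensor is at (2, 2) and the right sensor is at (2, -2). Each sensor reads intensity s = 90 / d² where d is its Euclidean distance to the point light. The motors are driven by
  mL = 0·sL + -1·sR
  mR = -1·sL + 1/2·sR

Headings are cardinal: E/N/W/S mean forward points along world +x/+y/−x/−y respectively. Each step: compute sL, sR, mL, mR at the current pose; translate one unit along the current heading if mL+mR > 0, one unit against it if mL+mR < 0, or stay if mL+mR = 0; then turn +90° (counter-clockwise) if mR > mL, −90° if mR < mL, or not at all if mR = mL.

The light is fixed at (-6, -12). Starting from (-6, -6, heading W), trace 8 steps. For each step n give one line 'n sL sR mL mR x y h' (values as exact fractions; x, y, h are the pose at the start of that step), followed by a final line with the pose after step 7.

n=0: pose=(-6,-6,W); sL=9/2, sR=45/34; mL=-45/34, mR=-261/68; mL+mR=-351/68 → advance -1; mR−mL=-171/68 → turn -1·90°
n=1: pose=(-5,-6,N); sL=18/13, sR=90/73; mL=-90/73, mR=-729/949; mL+mR=-1899/949 → advance -1; mR−mL=441/949 → turn +1·90°
n=2: pose=(-5,-7,W); sL=9, sR=9/5; mL=-9/5, mR=-81/10; mL+mR=-99/10 → advance -1; mR−mL=-63/10 → turn -1·90°
n=3: pose=(-4,-7,N); sL=90/49, sR=18/13; mL=-18/13, mR=-729/637; mL+mR=-1611/637 → advance -1; mR−mL=153/637 → turn +1·90°
n=4: pose=(-4,-8,W); sL=45/2, sR=5/2; mL=-5/2, mR=-85/4; mL+mR=-95/4 → advance -1; mR−mL=-75/4 → turn -1·90°
n=5: pose=(-3,-8,N); sL=90/37, sR=90/61; mL=-90/61, mR=-3825/2257; mL+mR=-7155/2257 → advance -1; mR−mL=-495/2257 → turn -1·90°
n=6: pose=(-3,-9,E); sL=9/5, sR=45/13; mL=-45/13, mR=-9/130; mL+mR=-459/130 → advance -1; mR−mL=441/130 → turn +1·90°
n=7: pose=(-4,-9,N); sL=18/5, sR=90/41; mL=-90/41, mR=-513/205; mL+mR=-963/205 → advance -1; mR−mL=-63/205 → turn -1·90°

0 9/2 45/34 -45/34 -261/68 -6 -6 W
1 18/13 90/73 -90/73 -729/949 -5 -6 N
2 9 9/5 -9/5 -81/10 -5 -7 W
3 90/49 18/13 -18/13 -729/637 -4 -7 N
4 45/2 5/2 -5/2 -85/4 -4 -8 W
5 90/37 90/61 -90/61 -3825/2257 -3 -8 N
6 9/5 45/13 -45/13 -9/130 -3 -9 E
7 18/5 90/41 -90/41 -513/205 -4 -9 N
final -4 -10 E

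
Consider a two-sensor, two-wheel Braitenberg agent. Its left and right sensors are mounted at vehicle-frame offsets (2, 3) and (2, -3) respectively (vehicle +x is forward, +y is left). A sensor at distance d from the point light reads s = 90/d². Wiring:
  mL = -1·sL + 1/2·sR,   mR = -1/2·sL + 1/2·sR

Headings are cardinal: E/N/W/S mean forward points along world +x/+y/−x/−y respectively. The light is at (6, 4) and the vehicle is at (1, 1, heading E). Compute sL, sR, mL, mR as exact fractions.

10 2 -9 -4

left sensor world pos  = (3, 4); dL² = 9
right sensor world pos = (3, -2); dR² = 45
sL = 90/9 = 10
sR = 90/45 = 2
mL = -1·sL + 1/2·sR = -9
mR = -1/2·sL + 1/2·sR = -4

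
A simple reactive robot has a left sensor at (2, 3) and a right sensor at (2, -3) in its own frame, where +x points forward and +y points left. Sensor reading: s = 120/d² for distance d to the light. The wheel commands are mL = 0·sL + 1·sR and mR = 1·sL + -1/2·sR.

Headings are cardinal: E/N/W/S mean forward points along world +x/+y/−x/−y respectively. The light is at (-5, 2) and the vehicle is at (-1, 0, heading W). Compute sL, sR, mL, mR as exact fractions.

120/29 24 24 -228/29

left sensor world pos  = (-3, -3); dL² = 29
right sensor world pos = (-3, 3); dR² = 5
sL = 120/29 = 120/29
sR = 120/5 = 24
mL = 0·sL + 1·sR = 24
mR = 1·sL + -1/2·sR = -228/29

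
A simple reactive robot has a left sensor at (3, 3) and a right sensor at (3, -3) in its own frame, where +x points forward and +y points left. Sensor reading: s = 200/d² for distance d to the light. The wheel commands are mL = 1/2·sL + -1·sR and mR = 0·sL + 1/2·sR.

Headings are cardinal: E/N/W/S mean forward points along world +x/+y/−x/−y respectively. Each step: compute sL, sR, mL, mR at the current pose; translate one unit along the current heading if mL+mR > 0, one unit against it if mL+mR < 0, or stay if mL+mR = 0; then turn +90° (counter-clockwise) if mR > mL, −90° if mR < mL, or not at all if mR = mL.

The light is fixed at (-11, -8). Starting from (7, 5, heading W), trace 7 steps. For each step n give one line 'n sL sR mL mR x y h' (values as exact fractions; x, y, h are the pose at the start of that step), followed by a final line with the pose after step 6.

n=0: pose=(7,5,W); sL=8/13, sR=200/481; mL=-4/37, mR=100/481; mL+mR=48/481 → advance +1; mR−mL=152/481 → turn +1·90°
n=1: pose=(6,5,S); sL=2/5, sR=25/37; mL=-88/185, mR=25/74; mL+mR=-51/370 → advance -1; mR−mL=301/370 → turn +1·90°
n=2: pose=(6,6,E); sL=200/689, sR=200/521; mL=-85700/358969, mR=100/521; mL+mR=-16800/358969 → advance -1; mR−mL=154600/358969 → turn +1·90°
n=3: pose=(5,6,N); sL=100/229, sR=4/13; mL=-266/2977, mR=2/13; mL+mR=192/2977 → advance +1; mR−mL=724/2977 → turn +1·90°
n=4: pose=(5,7,W); sL=200/313, sR=200/493; mL=-13300/154309, mR=100/493; mL+mR=18000/154309 → advance +1; mR−mL=44600/154309 → turn +1·90°
n=5: pose=(4,7,S); sL=50/117, sR=25/36; mL=-25/52, mR=25/72; mL+mR=-125/936 → advance -1; mR−mL=775/936 → turn +1·90°
n=6: pose=(4,8,E); sL=40/137, sR=200/493; mL=-17540/67541, mR=100/493; mL+mR=-3840/67541 → advance -1; mR−mL=31240/67541 → turn +1·90°

0 8/13 200/481 -4/37 100/481 7 5 W
1 2/5 25/37 -88/185 25/74 6 5 S
2 200/689 200/521 -85700/358969 100/521 6 6 E
3 100/229 4/13 -266/2977 2/13 5 6 N
4 200/313 200/493 -13300/154309 100/493 5 7 W
5 50/117 25/36 -25/52 25/72 4 7 S
6 40/137 200/493 -17540/67541 100/493 4 8 E
final 3 8 N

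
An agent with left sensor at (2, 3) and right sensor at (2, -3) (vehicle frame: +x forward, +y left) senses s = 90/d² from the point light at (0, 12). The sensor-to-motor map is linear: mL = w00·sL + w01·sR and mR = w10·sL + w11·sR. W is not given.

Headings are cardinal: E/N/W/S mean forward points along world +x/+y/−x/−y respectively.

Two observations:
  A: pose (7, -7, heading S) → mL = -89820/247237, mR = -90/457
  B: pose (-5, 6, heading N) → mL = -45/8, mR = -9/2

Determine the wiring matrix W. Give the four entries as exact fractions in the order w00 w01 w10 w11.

obs A: pose=(7,-7,S) → sL=90/541, sR=90/457, mL=-89820/247237, mR=-90/457
obs B: pose=(-5,6,N) → sL=9/8, sR=9/2, mL=-45/8, mR=-9/2
sensor matrix S = [[90/541, 90/457], [9/8, 9/2]]; det S = 521235/988948
solve [mL_A; mL_B] = S·[w00; w01] and [mR_A; mR_B] = S·[w10; w11]:
  w00 = -1, w01 = -1, w10 = 0, w11 = -1

-1 -1 0 -1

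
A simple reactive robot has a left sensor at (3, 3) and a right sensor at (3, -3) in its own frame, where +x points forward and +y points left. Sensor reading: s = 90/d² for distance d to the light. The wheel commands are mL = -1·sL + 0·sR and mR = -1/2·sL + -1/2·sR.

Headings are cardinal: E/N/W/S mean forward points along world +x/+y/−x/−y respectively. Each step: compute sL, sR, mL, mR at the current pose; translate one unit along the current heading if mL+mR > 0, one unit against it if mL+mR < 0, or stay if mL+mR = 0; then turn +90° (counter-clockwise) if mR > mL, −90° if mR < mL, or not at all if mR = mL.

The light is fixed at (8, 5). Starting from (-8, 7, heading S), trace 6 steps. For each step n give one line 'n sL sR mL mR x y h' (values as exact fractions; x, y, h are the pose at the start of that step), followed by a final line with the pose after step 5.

n=0: pose=(-8,7,S); sL=9/17, sR=45/181; mL=-9/17, mR=-1197/3077; mL+mR=-2826/3077 → advance -1; mR−mL=432/3077 → turn +1·90°
n=1: pose=(-8,8,E); sL=18/41, sR=90/169; mL=-18/41, mR=-3366/6929; mL+mR=-6408/6929 → advance -1; mR−mL=-324/6929 → turn -1·90°
n=2: pose=(-9,8,S); sL=45/98, sR=9/40; mL=-45/98, mR=-1341/3920; mL+mR=-3141/3920 → advance -1; mR−mL=459/3920 → turn +1·90°
n=3: pose=(-9,9,E); sL=18/49, sR=90/197; mL=-18/49, mR=-3978/9653; mL+mR=-7524/9653 → advance -1; mR−mL=-432/9653 → turn -1·90°
n=4: pose=(-10,9,S); sL=45/113, sR=45/221; mL=-45/113, mR=-7515/24973; mL+mR=-17460/24973 → advance -1; mR−mL=2430/24973 → turn +1·90°
n=5: pose=(-10,10,E); sL=90/289, sR=90/229; mL=-90/289, mR=-23310/66181; mL+mR=-43920/66181 → advance -1; mR−mL=-2700/66181 → turn -1·90°

0 9/17 45/181 -9/17 -1197/3077 -8 7 S
1 18/41 90/169 -18/41 -3366/6929 -8 8 E
2 45/98 9/40 -45/98 -1341/3920 -9 8 S
3 18/49 90/197 -18/49 -3978/9653 -9 9 E
4 45/113 45/221 -45/113 -7515/24973 -10 9 S
5 90/289 90/229 -90/289 -23310/66181 -10 10 E
final -11 10 S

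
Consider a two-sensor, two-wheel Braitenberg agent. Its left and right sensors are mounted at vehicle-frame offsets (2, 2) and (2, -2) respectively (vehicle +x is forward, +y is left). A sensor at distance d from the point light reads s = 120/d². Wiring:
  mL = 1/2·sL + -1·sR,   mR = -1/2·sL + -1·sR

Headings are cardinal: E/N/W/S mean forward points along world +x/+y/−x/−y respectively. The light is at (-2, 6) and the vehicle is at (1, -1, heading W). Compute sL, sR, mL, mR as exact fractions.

60/41 60/13 -2070/533 -2850/533

left sensor world pos  = (-1, -3); dL² = 82
right sensor world pos = (-1, 1); dR² = 26
sL = 120/82 = 60/41
sR = 120/26 = 60/13
mL = 1/2·sL + -1·sR = -2070/533
mR = -1/2·sL + -1·sR = -2850/533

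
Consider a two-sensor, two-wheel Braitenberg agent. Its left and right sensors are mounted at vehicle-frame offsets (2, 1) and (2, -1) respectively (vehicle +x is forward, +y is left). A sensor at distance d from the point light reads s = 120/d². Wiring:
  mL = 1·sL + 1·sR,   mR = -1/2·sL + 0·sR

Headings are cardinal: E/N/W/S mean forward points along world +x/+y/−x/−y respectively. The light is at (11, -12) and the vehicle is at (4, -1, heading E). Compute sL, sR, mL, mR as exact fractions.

left sensor world pos  = (6, 0); dL² = 169
right sensor world pos = (6, -2); dR² = 125
sL = 120/169 = 120/169
sR = 120/125 = 24/25
mL = 1·sL + 1·sR = 7056/4225
mR = -1/2·sL + 0·sR = -60/169

120/169 24/25 7056/4225 -60/169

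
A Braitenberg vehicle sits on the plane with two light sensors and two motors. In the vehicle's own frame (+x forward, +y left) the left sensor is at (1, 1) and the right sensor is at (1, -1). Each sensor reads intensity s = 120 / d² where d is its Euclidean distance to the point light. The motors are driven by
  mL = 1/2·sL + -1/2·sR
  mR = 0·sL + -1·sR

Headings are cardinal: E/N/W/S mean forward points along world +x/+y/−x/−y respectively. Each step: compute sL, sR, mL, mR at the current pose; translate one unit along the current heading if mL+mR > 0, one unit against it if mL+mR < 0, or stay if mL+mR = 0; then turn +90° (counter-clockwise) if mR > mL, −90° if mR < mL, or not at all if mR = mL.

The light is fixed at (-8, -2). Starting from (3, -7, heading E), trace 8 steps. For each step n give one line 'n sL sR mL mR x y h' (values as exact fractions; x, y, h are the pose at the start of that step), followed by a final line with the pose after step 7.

0 3/4 2/3 1/24 -2/3 3 -7 E
1 120/157 40/39 -800/6123 -40/39 2 -7 S
2 60/53 4/3 -16/159 -4/3 2 -6 W
3 120/109 40/51 880/5559 -40/51 3 -6 N
4 3/4 2/3 1/24 -2/3 3 -7 E
5 120/157 40/39 -800/6123 -40/39 2 -7 S
6 60/53 4/3 -16/159 -4/3 2 -6 W
7 120/109 40/51 880/5559 -40/51 3 -6 N
final 3 -7 E

n=0: pose=(3,-7,E); sL=3/4, sR=2/3; mL=1/24, mR=-2/3; mL+mR=-5/8 → advance -1; mR−mL=-17/24 → turn -1·90°
n=1: pose=(2,-7,S); sL=120/157, sR=40/39; mL=-800/6123, mR=-40/39; mL+mR=-2360/2041 → advance -1; mR−mL=-5480/6123 → turn -1·90°
n=2: pose=(2,-6,W); sL=60/53, sR=4/3; mL=-16/159, mR=-4/3; mL+mR=-76/53 → advance -1; mR−mL=-196/159 → turn -1·90°
n=3: pose=(3,-6,N); sL=120/109, sR=40/51; mL=880/5559, mR=-40/51; mL+mR=-1160/1853 → advance -1; mR−mL=-5240/5559 → turn -1·90°
n=4: pose=(3,-7,E); sL=3/4, sR=2/3; mL=1/24, mR=-2/3; mL+mR=-5/8 → advance -1; mR−mL=-17/24 → turn -1·90°
n=5: pose=(2,-7,S); sL=120/157, sR=40/39; mL=-800/6123, mR=-40/39; mL+mR=-2360/2041 → advance -1; mR−mL=-5480/6123 → turn -1·90°
n=6: pose=(2,-6,W); sL=60/53, sR=4/3; mL=-16/159, mR=-4/3; mL+mR=-76/53 → advance -1; mR−mL=-196/159 → turn -1·90°
n=7: pose=(3,-6,N); sL=120/109, sR=40/51; mL=880/5559, mR=-40/51; mL+mR=-1160/1853 → advance -1; mR−mL=-5240/5559 → turn -1·90°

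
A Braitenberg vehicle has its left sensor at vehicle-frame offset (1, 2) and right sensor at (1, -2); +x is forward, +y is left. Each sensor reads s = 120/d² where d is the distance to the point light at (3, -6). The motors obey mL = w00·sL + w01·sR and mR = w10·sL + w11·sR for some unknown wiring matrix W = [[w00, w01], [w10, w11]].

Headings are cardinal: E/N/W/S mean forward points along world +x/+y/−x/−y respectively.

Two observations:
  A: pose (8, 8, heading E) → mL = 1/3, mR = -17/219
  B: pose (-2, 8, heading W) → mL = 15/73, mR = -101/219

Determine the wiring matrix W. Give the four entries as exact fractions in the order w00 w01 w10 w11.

obs A: pose=(8,8,E) → sL=30/73, sR=2/3, mL=1/3, mR=-17/219
obs B: pose=(-2,8,W) → sL=2/3, sR=30/73, mL=15/73, mR=-101/219
sensor matrix S = [[30/73, 2/3], [2/3, 30/73]]; det S = -13216/47961
solve [mL_A; mL_B] = S·[w00; w01] and [mR_A; mR_B] = S·[w10; w11]:
  w00 = 0, w01 = 1/2, w10 = -1, w11 = 1/2

0 1/2 -1 1/2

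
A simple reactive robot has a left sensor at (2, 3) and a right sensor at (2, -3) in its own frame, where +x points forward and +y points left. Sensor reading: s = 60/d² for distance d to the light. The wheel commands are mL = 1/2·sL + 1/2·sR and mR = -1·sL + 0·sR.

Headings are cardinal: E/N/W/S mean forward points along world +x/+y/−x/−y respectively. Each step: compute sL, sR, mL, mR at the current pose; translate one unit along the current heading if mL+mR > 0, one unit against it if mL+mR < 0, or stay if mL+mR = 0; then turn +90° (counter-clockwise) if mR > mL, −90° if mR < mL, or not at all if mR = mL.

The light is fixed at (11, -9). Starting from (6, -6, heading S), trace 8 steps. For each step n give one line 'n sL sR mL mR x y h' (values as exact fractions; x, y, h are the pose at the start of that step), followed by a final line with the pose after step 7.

0 12 12/13 84/13 -12 6 -6 S
1 6/5 30/49 222/245 -6/5 6 -5 W
2 12/17 60/37 732/629 -12/17 7 -5 N
3 15/17 15/2 285/68 -15/17 7 -4 E
4 20/3 4/3 4 -20/3 8 -4 S
5 30/17 30/53 1050/901 -30/17 8 -3 W
6 60/89 12/13 924/1157 -60/89 9 -3 N
7 3/5 15/4 87/40 -3/5 9 -2 E
final 10 -2 S

n=0: pose=(6,-6,S); sL=12, sR=12/13; mL=84/13, mR=-12; mL+mR=-72/13 → advance -1; mR−mL=-240/13 → turn -1·90°
n=1: pose=(6,-5,W); sL=6/5, sR=30/49; mL=222/245, mR=-6/5; mL+mR=-72/245 → advance -1; mR−mL=-516/245 → turn -1·90°
n=2: pose=(7,-5,N); sL=12/17, sR=60/37; mL=732/629, mR=-12/17; mL+mR=288/629 → advance +1; mR−mL=-1176/629 → turn -1·90°
n=3: pose=(7,-4,E); sL=15/17, sR=15/2; mL=285/68, mR=-15/17; mL+mR=225/68 → advance +1; mR−mL=-345/68 → turn -1·90°
n=4: pose=(8,-4,S); sL=20/3, sR=4/3; mL=4, mR=-20/3; mL+mR=-8/3 → advance -1; mR−mL=-32/3 → turn -1·90°
n=5: pose=(8,-3,W); sL=30/17, sR=30/53; mL=1050/901, mR=-30/17; mL+mR=-540/901 → advance -1; mR−mL=-2640/901 → turn -1·90°
n=6: pose=(9,-3,N); sL=60/89, sR=12/13; mL=924/1157, mR=-60/89; mL+mR=144/1157 → advance +1; mR−mL=-1704/1157 → turn -1·90°
n=7: pose=(9,-2,E); sL=3/5, sR=15/4; mL=87/40, mR=-3/5; mL+mR=63/40 → advance +1; mR−mL=-111/40 → turn -1·90°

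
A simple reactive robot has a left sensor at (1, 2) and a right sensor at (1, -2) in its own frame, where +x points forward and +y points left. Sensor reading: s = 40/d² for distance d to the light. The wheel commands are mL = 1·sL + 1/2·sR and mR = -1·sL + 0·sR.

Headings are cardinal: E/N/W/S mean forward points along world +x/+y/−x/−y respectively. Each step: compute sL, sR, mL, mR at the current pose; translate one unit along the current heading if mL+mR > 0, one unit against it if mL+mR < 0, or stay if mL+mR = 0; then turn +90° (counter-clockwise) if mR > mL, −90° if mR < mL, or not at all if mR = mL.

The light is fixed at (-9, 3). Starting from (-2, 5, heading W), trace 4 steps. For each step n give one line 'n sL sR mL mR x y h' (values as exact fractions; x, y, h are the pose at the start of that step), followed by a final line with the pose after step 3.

n=0: pose=(-2,5,W); sL=10/9, sR=10/13; mL=175/117, mR=-10/9; mL+mR=5/13 → advance +1; mR−mL=-305/117 → turn -1·90°
n=1: pose=(-3,5,N); sL=8/5, sR=40/73; mL=684/365, mR=-8/5; mL+mR=20/73 → advance +1; mR−mL=-1268/365 → turn -1·90°
n=2: pose=(-3,6,E); sL=20/37, sR=4/5; mL=174/185, mR=-20/37; mL+mR=2/5 → advance +1; mR−mL=-274/185 → turn -1·90°
n=3: pose=(-2,6,S); sL=8/17, sR=40/29; mL=572/493, mR=-8/17; mL+mR=20/29 → advance +1; mR−mL=-804/493 → turn -1·90°

0 10/9 10/13 175/117 -10/9 -2 5 W
1 8/5 40/73 684/365 -8/5 -3 5 N
2 20/37 4/5 174/185 -20/37 -3 6 E
3 8/17 40/29 572/493 -8/17 -2 6 S
final -2 5 W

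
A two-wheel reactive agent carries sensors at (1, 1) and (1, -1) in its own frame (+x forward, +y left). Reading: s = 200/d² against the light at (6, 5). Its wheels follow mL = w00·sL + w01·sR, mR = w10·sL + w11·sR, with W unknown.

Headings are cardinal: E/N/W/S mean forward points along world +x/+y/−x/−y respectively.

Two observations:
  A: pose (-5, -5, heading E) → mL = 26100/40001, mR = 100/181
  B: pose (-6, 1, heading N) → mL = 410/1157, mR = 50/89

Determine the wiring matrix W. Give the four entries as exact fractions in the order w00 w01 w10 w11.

obs A: pose=(-5,-5,E) → sL=200/181, sR=200/221, mL=26100/40001, mR=100/181
obs B: pose=(-6,1,N) → sL=100/89, sR=20/13, mL=410/1157, mR=50/89
sensor matrix S = [[200/181, 200/221], [100/89, 20/13]]; det S = 2432000/3560089
solve [mL_A; mL_B] = S·[w00; w01] and [mR_A; mR_B] = S·[w10; w11]:
  w00 = 1, w01 = -1/2, w10 = 1/2, w11 = 0

1 -1/2 1/2 0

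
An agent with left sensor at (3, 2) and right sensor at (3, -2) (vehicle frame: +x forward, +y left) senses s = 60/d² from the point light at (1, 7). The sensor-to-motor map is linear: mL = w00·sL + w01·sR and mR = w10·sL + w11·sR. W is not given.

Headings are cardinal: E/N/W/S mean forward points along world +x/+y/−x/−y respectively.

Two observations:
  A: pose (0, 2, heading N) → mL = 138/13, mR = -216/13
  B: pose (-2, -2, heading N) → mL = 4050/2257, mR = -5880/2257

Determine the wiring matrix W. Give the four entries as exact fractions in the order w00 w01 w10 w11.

1 1/2 -1 -1

obs A: pose=(0,2,N) → sL=60/13, sR=12, mL=138/13, mR=-216/13
obs B: pose=(-2,-2,N) → sL=60/61, sR=60/37, mL=4050/2257, mR=-5880/2257
sensor matrix S = [[60/13, 12], [60/61, 60/37]]; det S = -126720/29341
solve [mL_A; mL_B] = S·[w00; w01] and [mR_A; mR_B] = S·[w10; w11]:
  w00 = 1, w01 = 1/2, w10 = -1, w11 = -1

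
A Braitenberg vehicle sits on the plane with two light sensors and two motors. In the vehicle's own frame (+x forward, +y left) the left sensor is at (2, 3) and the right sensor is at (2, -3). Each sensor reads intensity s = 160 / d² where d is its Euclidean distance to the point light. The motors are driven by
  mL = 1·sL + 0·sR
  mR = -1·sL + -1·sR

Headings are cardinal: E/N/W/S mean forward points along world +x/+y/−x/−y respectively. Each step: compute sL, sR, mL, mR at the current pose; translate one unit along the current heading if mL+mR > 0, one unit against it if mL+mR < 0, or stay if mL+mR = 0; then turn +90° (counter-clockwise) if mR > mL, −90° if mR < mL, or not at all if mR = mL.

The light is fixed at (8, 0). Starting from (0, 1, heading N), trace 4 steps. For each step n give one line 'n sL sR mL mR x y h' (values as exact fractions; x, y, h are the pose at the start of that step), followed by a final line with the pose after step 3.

0 16/13 80/17 16/13 -1312/221 0 1 N
1 32/9 32/9 32/9 -64/9 0 0 E
2 4 40/37 4 -188/37 -1 0 S
3 32/25 160/137 32/25 -8384/3425 -1 1 W
final 0 1 N

n=0: pose=(0,1,N); sL=16/13, sR=80/17; mL=16/13, mR=-1312/221; mL+mR=-80/17 → advance -1; mR−mL=-1584/221 → turn -1·90°
n=1: pose=(0,0,E); sL=32/9, sR=32/9; mL=32/9, mR=-64/9; mL+mR=-32/9 → advance -1; mR−mL=-32/3 → turn -1·90°
n=2: pose=(-1,0,S); sL=4, sR=40/37; mL=4, mR=-188/37; mL+mR=-40/37 → advance -1; mR−mL=-336/37 → turn -1·90°
n=3: pose=(-1,1,W); sL=32/25, sR=160/137; mL=32/25, mR=-8384/3425; mL+mR=-160/137 → advance -1; mR−mL=-12768/3425 → turn -1·90°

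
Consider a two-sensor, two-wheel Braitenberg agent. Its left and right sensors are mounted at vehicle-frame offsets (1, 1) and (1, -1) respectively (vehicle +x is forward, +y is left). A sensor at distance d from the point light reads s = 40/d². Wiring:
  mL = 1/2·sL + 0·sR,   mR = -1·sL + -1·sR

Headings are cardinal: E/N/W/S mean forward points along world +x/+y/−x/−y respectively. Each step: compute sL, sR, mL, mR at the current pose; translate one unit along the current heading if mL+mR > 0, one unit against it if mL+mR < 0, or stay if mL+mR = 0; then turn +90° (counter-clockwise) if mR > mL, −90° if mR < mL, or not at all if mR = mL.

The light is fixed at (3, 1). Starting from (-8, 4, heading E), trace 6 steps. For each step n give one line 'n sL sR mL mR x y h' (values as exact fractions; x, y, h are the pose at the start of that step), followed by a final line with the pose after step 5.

0 10/29 5/13 5/29 -275/377 -8 4 E
1 8/25 40/173 4/25 -2384/4325 -9 4 S
2 20/89 20/97 10/89 -3720/8633 -9 5 W
3 40/169 8/25 20/169 -2352/4225 -8 5 N
4 10/29 5/13 5/29 -275/377 -8 4 E
5 8/25 40/173 4/25 -2384/4325 -9 4 S
final -9 5 W

n=0: pose=(-8,4,E); sL=10/29, sR=5/13; mL=5/29, mR=-275/377; mL+mR=-210/377 → advance -1; mR−mL=-340/377 → turn -1·90°
n=1: pose=(-9,4,S); sL=8/25, sR=40/173; mL=4/25, mR=-2384/4325; mL+mR=-1692/4325 → advance -1; mR−mL=-3076/4325 → turn -1·90°
n=2: pose=(-9,5,W); sL=20/89, sR=20/97; mL=10/89, mR=-3720/8633; mL+mR=-2750/8633 → advance -1; mR−mL=-4690/8633 → turn -1·90°
n=3: pose=(-8,5,N); sL=40/169, sR=8/25; mL=20/169, mR=-2352/4225; mL+mR=-1852/4225 → advance -1; mR−mL=-2852/4225 → turn -1·90°
n=4: pose=(-8,4,E); sL=10/29, sR=5/13; mL=5/29, mR=-275/377; mL+mR=-210/377 → advance -1; mR−mL=-340/377 → turn -1·90°
n=5: pose=(-9,4,S); sL=8/25, sR=40/173; mL=4/25, mR=-2384/4325; mL+mR=-1692/4325 → advance -1; mR−mL=-3076/4325 → turn -1·90°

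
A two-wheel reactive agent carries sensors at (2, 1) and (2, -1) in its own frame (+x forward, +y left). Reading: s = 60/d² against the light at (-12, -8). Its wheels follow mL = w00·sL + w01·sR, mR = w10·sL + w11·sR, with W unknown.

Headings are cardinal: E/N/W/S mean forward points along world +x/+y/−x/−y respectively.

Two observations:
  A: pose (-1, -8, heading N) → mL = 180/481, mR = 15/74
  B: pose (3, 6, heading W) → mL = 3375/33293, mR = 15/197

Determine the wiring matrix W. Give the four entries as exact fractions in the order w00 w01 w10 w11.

1 -1/2 0 1/2

obs A: pose=(-1,-8,N) → sL=15/26, sR=15/37, mL=180/481, mR=15/74
obs B: pose=(3,6,W) → sL=30/169, sR=30/197, mL=3375/33293, mR=15/197
sensor matrix S = [[15/26, 15/37], [30/169, 30/197]]; det S = 19575/1231841
solve [mL_A; mL_B] = S·[w00; w01] and [mR_A; mR_B] = S·[w10; w11]:
  w00 = 1, w01 = -1/2, w10 = 0, w11 = 1/2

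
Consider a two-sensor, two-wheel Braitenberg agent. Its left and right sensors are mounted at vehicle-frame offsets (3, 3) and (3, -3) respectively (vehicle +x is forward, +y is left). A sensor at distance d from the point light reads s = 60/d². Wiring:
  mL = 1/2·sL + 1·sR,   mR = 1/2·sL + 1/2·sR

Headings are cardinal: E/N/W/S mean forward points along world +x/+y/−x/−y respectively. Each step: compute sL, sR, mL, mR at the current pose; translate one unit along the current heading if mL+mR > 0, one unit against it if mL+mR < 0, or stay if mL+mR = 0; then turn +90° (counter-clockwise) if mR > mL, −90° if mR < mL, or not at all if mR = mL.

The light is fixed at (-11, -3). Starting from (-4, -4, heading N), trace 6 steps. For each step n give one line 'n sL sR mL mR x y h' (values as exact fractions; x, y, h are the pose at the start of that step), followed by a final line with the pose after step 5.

0 3 15/26 27/13 93/52 -4 -4 N
1 60/109 60/109 90/109 60/109 -4 -3 E
2 6/13 30/17 441/221 246/221 -3 -3 S
3 60/41 60/29 3330/1189 2100/1189 -3 -4 W
4 3 15/26 27/13 93/52 -4 -4 N
5 60/109 60/109 90/109 60/109 -4 -3 E
final -3 -3 S

n=0: pose=(-4,-4,N); sL=3, sR=15/26; mL=27/13, mR=93/52; mL+mR=201/52 → advance +1; mR−mL=-15/52 → turn -1·90°
n=1: pose=(-4,-3,E); sL=60/109, sR=60/109; mL=90/109, mR=60/109; mL+mR=150/109 → advance +1; mR−mL=-30/109 → turn -1·90°
n=2: pose=(-3,-3,S); sL=6/13, sR=30/17; mL=441/221, mR=246/221; mL+mR=687/221 → advance +1; mR−mL=-15/17 → turn -1·90°
n=3: pose=(-3,-4,W); sL=60/41, sR=60/29; mL=3330/1189, mR=2100/1189; mL+mR=5430/1189 → advance +1; mR−mL=-30/29 → turn -1·90°
n=4: pose=(-4,-4,N); sL=3, sR=15/26; mL=27/13, mR=93/52; mL+mR=201/52 → advance +1; mR−mL=-15/52 → turn -1·90°
n=5: pose=(-4,-3,E); sL=60/109, sR=60/109; mL=90/109, mR=60/109; mL+mR=150/109 → advance +1; mR−mL=-30/109 → turn -1·90°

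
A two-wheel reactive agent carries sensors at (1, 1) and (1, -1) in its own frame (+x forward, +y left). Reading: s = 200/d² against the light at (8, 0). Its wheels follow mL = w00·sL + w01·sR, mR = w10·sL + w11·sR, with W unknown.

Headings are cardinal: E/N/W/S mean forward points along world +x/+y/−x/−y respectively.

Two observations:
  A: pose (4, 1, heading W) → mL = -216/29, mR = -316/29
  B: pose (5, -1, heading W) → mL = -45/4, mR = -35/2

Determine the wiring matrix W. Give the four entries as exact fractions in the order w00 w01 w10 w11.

obs A: pose=(4,1,W) → sL=8, sR=200/29, mL=-216/29, mR=-316/29
obs B: pose=(5,-1,W) → sL=10, sR=25/2, mL=-45/4, mR=-35/2
sensor matrix S = [[8, 200/29], [10, 25/2]]; det S = 900/29
solve [mL_A; mL_B] = S·[w00; w01] and [mR_A; mR_B] = S·[w10; w11]:
  w00 = -1/2, w01 = -1/2, w10 = -1/2, w11 = -1

-1/2 -1/2 -1/2 -1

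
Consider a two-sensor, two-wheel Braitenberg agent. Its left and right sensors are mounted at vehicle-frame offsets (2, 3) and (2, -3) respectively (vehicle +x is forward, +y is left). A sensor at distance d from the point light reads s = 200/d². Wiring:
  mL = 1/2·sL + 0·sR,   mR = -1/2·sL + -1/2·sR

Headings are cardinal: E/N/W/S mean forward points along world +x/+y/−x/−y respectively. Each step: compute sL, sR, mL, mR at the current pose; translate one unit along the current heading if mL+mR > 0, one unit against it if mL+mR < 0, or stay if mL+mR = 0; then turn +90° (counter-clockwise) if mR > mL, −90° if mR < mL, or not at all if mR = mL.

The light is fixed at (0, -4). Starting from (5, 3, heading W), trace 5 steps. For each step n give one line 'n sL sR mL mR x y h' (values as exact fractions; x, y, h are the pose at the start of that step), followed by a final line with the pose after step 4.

0 8 200/109 4 -536/109 5 3 W
1 20/9 100/81 10/9 -140/81 6 3 N
2 40/29 200/73 20/29 -4360/2117 6 2 E
3 5/2 10 5/4 -25/4 5 2 S
4 8 200/109 4 -536/109 5 3 W
final 6 3 N

n=0: pose=(5,3,W); sL=8, sR=200/109; mL=4, mR=-536/109; mL+mR=-100/109 → advance -1; mR−mL=-972/109 → turn -1·90°
n=1: pose=(6,3,N); sL=20/9, sR=100/81; mL=10/9, mR=-140/81; mL+mR=-50/81 → advance -1; mR−mL=-230/81 → turn -1·90°
n=2: pose=(6,2,E); sL=40/29, sR=200/73; mL=20/29, mR=-4360/2117; mL+mR=-100/73 → advance -1; mR−mL=-5820/2117 → turn -1·90°
n=3: pose=(5,2,S); sL=5/2, sR=10; mL=5/4, mR=-25/4; mL+mR=-5 → advance -1; mR−mL=-15/2 → turn -1·90°
n=4: pose=(5,3,W); sL=8, sR=200/109; mL=4, mR=-536/109; mL+mR=-100/109 → advance -1; mR−mL=-972/109 → turn -1·90°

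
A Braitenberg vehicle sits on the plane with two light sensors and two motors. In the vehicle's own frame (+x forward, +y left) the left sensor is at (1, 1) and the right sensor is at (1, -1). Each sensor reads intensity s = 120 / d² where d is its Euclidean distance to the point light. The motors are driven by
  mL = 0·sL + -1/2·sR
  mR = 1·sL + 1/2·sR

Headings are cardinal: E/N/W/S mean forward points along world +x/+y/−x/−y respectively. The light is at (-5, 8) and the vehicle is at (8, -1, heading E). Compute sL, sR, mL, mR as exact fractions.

6/13 15/37 -15/74 639/962

left sensor world pos  = (9, 0); dL² = 260
right sensor world pos = (9, -2); dR² = 296
sL = 120/260 = 6/13
sR = 120/296 = 15/37
mL = 0·sL + -1/2·sR = -15/74
mR = 1·sL + 1/2·sR = 639/962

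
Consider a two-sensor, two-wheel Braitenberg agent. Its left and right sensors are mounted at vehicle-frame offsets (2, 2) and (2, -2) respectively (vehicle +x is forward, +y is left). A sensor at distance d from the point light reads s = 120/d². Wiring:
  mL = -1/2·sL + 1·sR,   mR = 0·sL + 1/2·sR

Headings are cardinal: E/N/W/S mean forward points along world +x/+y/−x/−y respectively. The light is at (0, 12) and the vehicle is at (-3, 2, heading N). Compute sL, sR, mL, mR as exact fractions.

120/89 24/13 1356/1157 12/13

left sensor world pos  = (-5, 4); dL² = 89
right sensor world pos = (-1, 4); dR² = 65
sL = 120/89 = 120/89
sR = 120/65 = 24/13
mL = -1/2·sL + 1·sR = 1356/1157
mR = 0·sL + 1/2·sR = 12/13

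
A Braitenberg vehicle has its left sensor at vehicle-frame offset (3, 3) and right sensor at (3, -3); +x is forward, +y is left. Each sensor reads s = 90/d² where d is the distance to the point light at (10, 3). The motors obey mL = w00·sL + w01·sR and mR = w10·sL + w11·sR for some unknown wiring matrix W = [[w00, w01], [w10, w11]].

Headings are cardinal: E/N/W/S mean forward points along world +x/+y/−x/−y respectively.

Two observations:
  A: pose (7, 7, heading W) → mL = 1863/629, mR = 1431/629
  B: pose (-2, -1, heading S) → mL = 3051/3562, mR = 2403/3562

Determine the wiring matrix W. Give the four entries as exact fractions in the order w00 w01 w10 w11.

1 1/2 1/2 1

obs A: pose=(7,7,W) → sL=90/37, sR=18/17, mL=1863/629, mR=1431/629
obs B: pose=(-2,-1,S) → sL=9/13, sR=45/137, mL=3051/3562, mR=2403/3562
sensor matrix S = [[90/37, 18/17], [9/13, 45/137]]; det S = 73872/1120249
solve [mL_A; mL_B] = S·[w00; w01] and [mR_A; mR_B] = S·[w10; w11]:
  w00 = 1, w01 = 1/2, w10 = 1/2, w11 = 1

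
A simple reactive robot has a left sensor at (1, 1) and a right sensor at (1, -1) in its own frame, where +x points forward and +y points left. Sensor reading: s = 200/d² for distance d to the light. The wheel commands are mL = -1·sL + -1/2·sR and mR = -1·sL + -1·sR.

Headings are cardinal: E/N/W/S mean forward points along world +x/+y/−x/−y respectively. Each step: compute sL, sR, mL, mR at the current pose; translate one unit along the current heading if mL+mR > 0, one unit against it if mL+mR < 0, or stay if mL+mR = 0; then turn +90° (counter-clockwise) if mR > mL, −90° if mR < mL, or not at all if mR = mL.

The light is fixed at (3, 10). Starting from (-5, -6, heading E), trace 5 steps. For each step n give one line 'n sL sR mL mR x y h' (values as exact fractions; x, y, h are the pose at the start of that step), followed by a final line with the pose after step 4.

0 100/137 100/169 -23750/23153 -30600/23153 -5 -6 E
1 200/353 200/389 -113100/137317 -148400/137317 -6 -6 S
2 50/89 25/37 -5925/6586 -4075/3293 -6 -5 W
3 200/277 40/49 -15340/13573 -20880/13573 -5 -5 N
4 100/137 100/169 -23750/23153 -30600/23153 -5 -6 E
final -6 -6 S

n=0: pose=(-5,-6,E); sL=100/137, sR=100/169; mL=-23750/23153, mR=-30600/23153; mL+mR=-54350/23153 → advance -1; mR−mL=-50/169 → turn -1·90°
n=1: pose=(-6,-6,S); sL=200/353, sR=200/389; mL=-113100/137317, mR=-148400/137317; mL+mR=-261500/137317 → advance -1; mR−mL=-100/389 → turn -1·90°
n=2: pose=(-6,-5,W); sL=50/89, sR=25/37; mL=-5925/6586, mR=-4075/3293; mL+mR=-14075/6586 → advance -1; mR−mL=-25/74 → turn -1·90°
n=3: pose=(-5,-5,N); sL=200/277, sR=40/49; mL=-15340/13573, mR=-20880/13573; mL+mR=-36220/13573 → advance -1; mR−mL=-20/49 → turn -1·90°
n=4: pose=(-5,-6,E); sL=100/137, sR=100/169; mL=-23750/23153, mR=-30600/23153; mL+mR=-54350/23153 → advance -1; mR−mL=-50/169 → turn -1·90°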